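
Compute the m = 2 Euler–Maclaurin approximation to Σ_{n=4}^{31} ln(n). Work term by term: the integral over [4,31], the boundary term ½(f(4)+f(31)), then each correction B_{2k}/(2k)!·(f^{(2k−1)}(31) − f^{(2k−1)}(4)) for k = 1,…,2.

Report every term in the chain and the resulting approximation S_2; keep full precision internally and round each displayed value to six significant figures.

S_2 ≈ 76.3005

Integral: ∫_4^31 ln(x) dx = 73.9084.
½[f(4) + f(31)] = ½[1.38629 + 3.43399] = 2.41014.
Integral + boundary = 76.3186.
Order-1 term: 1/12 · (0.0322581 − 0.250000) = -0.0181452.
Partial sum through k=1: 76.3004.
Order-2 term: −1/720 · (6.71344e-05 − 0.0312500) = 4.33095e-05.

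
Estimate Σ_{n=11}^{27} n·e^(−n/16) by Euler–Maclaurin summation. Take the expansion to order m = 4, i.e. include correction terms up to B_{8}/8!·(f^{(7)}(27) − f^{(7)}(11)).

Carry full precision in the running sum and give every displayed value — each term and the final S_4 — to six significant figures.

S_4 ≈ 95.1952

∫_11^27 x·e^(−x/16) dx evaluates to 89.9560.
½[f(11) + f(27)] = ½[5.53115 + 4.99450] = 5.26282.
So far: 95.2189.
Correction k=1: B_{2}/2! · (f^{(1)}(27) − f^{(1)}(11)) = 1/12 · (-0.127175 − 0.157135) = -0.0236925.
After k=1: 95.1952.
Correction k=2: B_{4}/4! · (f^{(3)}(27) − f^{(3)}(11)) = −1/720 · (0.000948391 − 0.00454218) = 4.99137e-06.
After k=2: 95.1952.
Correction k=3: B_{6}/6! · (f^{(5)}(27) − f^{(5)}(11)) = 1/30240 · (9.34984e-06 − 3.30881e-05) = -7.84995e-10.
After k=3: 95.1952.
Correction k=4: B_{8}/8! · (f^{(7)}(27) − f^{(7)}(11)) = −1/1209600 · (5.85743e-08 − 1.89193e-07) = 1.07985e-13.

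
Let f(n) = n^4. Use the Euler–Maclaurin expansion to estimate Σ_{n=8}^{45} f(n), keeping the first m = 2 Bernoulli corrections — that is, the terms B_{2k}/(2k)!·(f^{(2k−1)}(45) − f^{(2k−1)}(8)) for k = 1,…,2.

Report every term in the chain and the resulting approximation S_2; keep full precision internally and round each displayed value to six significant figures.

Integral: ∫_8^45 x^4 dx = 3.68991e+07.
Endpoint term: (f(8) + f(45))/2 = (4096.00 + 4.10062e+06)/2 = 2.05236e+06.
So far: 3.89514e+07.
Correction k=1: B_{2}/2! · (f^{(1)}(45) − f^{(1)}(8)) = 1/12 · (364500 − 2048.00) = 30204.3.
Running total after k=1: 3.89816e+07.
Correction k=2: B_{4}/4! · (f^{(3)}(45) − f^{(3)}(8)) = −1/720 · (1080.00 − 192.000) = -1.23333.

S_2 ≈ 3.89816e+07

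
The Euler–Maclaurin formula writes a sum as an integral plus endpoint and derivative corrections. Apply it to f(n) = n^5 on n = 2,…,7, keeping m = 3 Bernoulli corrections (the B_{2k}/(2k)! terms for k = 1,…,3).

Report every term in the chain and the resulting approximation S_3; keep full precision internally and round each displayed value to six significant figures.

The integral term ∫_2^7 x^5 dx = 19597.5.
Endpoint term: (f(2) + f(7))/2 = (32.0000 + 16807.0)/2 = 8419.50.
So far: 28017.0.
Order-1 term: 1/12 · (12005.0 − 80.0000) = 993.750.
Partial sum through k=1: 29010.8.
Order-2 term: −1/720 · (2940.00 − 240.000) = -3.75000.
Partial sum through k=2: 29007.0.
Order-3 term: 1/30240 · (120.000 − 120.000) = 0.00000.

S_3 ≈ 29007.0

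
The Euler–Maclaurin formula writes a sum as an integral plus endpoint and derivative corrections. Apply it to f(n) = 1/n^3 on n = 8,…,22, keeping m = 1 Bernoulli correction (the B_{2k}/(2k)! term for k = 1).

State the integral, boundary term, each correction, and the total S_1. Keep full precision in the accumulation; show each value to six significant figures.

S_1 ≈ 0.00786293

Integral: ∫_8^22 1/x^3 dx = 0.00677944.
½[f(8) + f(22)] = ½[0.00195312 + 9.39144e-05] = 0.00102352.
Integral + boundary = 0.00780296.
Order-1 term: 1/12 · (-1.28065e-05 − (-0.000732422)) = 5.99679e-05.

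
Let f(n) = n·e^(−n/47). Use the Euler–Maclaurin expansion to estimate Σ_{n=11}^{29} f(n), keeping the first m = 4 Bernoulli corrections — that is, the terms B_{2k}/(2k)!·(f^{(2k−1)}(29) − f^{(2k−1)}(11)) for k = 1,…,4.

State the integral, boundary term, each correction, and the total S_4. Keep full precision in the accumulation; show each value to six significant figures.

∫_11^29 x·e^(−x/47) dx evaluates to 229.891.
Boundary: ½(f(11) + f(29)) = ½(8.70461 + 15.6469) = 12.1758.
Integral + boundary = 242.066.
k=1: B_{2}/(2)! × [f^{(1)}(29) − f^{(1)}(11)] = 1/12 × (0.206636 − 0.606124) = -0.0332907.
After k=1: 242.033.
k=2: B_{4}/(4)! × [f^{(3)}(29) − f^{(3)}(11)] = −1/720 × (0.000582044 − 0.000990847) = 5.67782e-07.
After k=2: 242.033.
k=3: B_{6}/(6)! × [f^{(5)}(29) − f^{(5)}(11)] = 1/30240 × (4.84629e-07 − 7.72886e-07) = -9.53232e-12.
After k=3: 242.033.
k=4: B_{8}/(8)! × [f^{(7)}(29) − f^{(7)}(11)] = −1/1209600 × (3.19497e-10 − 4.96705e-10) = 1.46501e-16.

S_4 ≈ 242.033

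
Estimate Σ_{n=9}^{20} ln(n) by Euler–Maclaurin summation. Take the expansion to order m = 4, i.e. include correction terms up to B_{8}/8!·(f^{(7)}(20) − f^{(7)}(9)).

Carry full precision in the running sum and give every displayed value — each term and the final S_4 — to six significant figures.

∫_9^20 ln(x) dx evaluates to 29.1396.
Boundary: ½(f(9) + f(20)) = ½(2.19722 + 2.99573) = 2.59648.
So far: 31.7361.
Order-1 term: 1/12 · (0.0500000 − 0.111111) = -0.00509259.
After k=1: 31.7310.
Order-2 term: −1/720 · (0.000250000 − 0.00274348) = 3.46317e-06.
After k=2: 31.7310.
Order-3 term: 1/30240 · (7.50000e-06 − 0.000406442) = -1.31925e-08.
After k=3: 31.7310.
Order-4 term: −1/1209600 · (5.62500e-07 − 0.000150534) = 1.23984e-10.

S_4 ≈ 31.7310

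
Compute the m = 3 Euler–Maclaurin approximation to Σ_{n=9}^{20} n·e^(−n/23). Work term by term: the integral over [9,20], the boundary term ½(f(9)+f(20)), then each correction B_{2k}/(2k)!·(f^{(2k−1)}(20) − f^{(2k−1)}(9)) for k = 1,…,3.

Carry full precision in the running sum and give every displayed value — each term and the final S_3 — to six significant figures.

∫_9^20 x·e^(−x/23) dx evaluates to 83.1410.
Endpoint term: (f(9) + f(20))/2 = (6.08557 + 8.38267)/2 = 7.23412.
Running total after boundary: 90.3752.
k=1: B_{2}/(2)! × [f^{(1)}(20) − f^{(1)}(9)] = 1/12 × (0.0546696 − 0.411584) = -0.0297429.
Partial sum through k=1: 90.3454.
k=2: B_{4}/(4)! × [f^{(3)}(20) − f^{(3)}(9)] = −1/720 × (0.00168797 − 0.00333447) = 2.28680e-06.
Partial sum through k=2: 90.3454.
k=3: B_{6}/(6)! × [f^{(5)}(20) − f^{(5)}(9)] = 1/30240 × (6.18639e-06 − 1.11359e-05) = -1.63674e-10.

S_3 ≈ 90.3454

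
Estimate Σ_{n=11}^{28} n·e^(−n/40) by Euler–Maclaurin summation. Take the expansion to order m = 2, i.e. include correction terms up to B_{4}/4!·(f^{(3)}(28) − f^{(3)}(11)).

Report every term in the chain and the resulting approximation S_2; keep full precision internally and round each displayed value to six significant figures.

S_2 ≈ 209.911

The integral term ∫_11^28 x·e^(−x/40) dx = 198.815.
Boundary: ½(f(11) + f(28)) = ½(8.35529 + 13.9044) = 11.1298.
So far: 209.945.
Order-1 term: 1/12 · (0.148976 − 0.550690) = -0.0334762.
Partial sum through k=1: 209.911.
Order-2 term: −1/720 · (0.000713841 − 0.00129365) = 8.05285e-07.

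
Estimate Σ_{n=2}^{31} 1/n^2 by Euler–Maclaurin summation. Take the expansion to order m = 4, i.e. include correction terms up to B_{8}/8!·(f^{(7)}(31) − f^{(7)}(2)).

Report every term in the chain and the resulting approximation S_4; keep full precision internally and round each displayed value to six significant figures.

S_4 ≈ 0.613169

∫_2^31 1/x^2 dx evaluates to 0.467742.
Endpoint term: (f(2) + f(31))/2 = (0.250000 + 0.00104058)/2 = 0.125520.
Integral + boundary = 0.593262.
k=1: B_{2}/(2)! × [f^{(1)}(31) − f^{(1)}(2)] = 1/12 × (-6.71344e-05 − (-0.250000)) = 0.0208277.
After k=1: 0.614090.
k=2: B_{4}/(4)! × [f^{(3)}(31) − f^{(3)}(2)] = −1/720 × (-8.38306e-07 − (-0.750000)) = -0.00104167.
After k=2: 0.613048.
k=3: B_{6}/(6)! × [f^{(5)}(31) − f^{(5)}(2)] = 1/30240 × (-2.61698e-08 − (-5.62500)) = 0.000186012.
After k=3: 0.613234.
k=4: B_{8}/(8)! × [f^{(7)}(31) − f^{(7)}(2)] = −1/1209600 × (-1.52498e-09 − (-78.7500)) = -6.51042e-05.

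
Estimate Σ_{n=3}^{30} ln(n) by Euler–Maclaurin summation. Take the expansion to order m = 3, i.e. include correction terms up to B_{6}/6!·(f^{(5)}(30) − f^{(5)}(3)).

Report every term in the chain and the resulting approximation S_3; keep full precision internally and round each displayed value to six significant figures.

S_3 ≈ 73.9651

∫_3^30 ln(x) dx evaluates to 71.7401.
Boundary: ½(f(3) + f(30)) = ½(1.09861 + 3.40120) = 2.24990.
Running total after boundary: 73.9900.
Order-1 term: 1/12 · (0.0333333 − 0.333333) = -0.0250000.
Running total after k=1: 73.9650.
Order-2 term: −1/720 · (7.40741e-05 − 0.0740741) = 0.000102778.
Running total after k=2: 73.9651.
Order-3 term: 1/30240 · (9.87654e-07 − 0.0987654) = -3.26602e-06.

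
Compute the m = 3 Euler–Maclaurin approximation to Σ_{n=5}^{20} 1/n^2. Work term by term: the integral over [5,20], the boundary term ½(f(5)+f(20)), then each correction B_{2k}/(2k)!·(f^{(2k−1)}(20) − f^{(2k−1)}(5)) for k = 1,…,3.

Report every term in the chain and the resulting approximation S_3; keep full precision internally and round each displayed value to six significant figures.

Integral: ∫_5^20 1/x^2 dx = 0.150000.
Boundary: ½(f(5) + f(20)) = ½(0.0400000 + 0.00250000) = 0.0212500.
Integral + boundary = 0.171250.
k=1: B_{2}/(2)! × [f^{(1)}(20) − f^{(1)}(5)] = 1/12 × (-0.000250000 − (-0.0160000)) = 0.00131250.
Running total after k=1: 0.172562.
k=2: B_{4}/(4)! × [f^{(3)}(20) − f^{(3)}(5)] = −1/720 × (-7.50000e-06 − (-0.00768000)) = -1.06562e-05.
Running total after k=2: 0.172552.
k=3: B_{6}/(6)! × [f^{(5)}(20) − f^{(5)}(5)] = 1/30240 × (-5.62500e-07 − (-0.00921600)) = 3.04743e-07.

S_3 ≈ 0.172552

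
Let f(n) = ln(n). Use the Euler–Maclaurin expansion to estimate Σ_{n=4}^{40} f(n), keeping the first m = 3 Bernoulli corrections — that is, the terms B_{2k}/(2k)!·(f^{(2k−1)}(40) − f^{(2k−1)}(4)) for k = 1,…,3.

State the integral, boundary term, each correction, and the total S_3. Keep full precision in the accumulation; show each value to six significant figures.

Integral: ∫_4^40 ln(x) dx = 106.010.
Endpoint term: (f(4) + f(40))/2 = (1.38629 + 3.68888)/2 = 2.53759.
So far: 108.548.
k=1: B_{2}/(2)! × [f^{(1)}(40) − f^{(1)}(4)] = 1/12 × (0.0250000 − 0.250000) = -0.0187500.
After k=1: 108.529.
k=2: B_{4}/(4)! × [f^{(3)}(40) − f^{(3)}(4)] = −1/720 × (3.12500e-05 − 0.0312500) = 4.33594e-05.
After k=2: 108.529.
k=3: B_{6}/(6)! × [f^{(5)}(40) − f^{(5)}(4)] = 1/30240 × (2.34375e-07 − 0.0234375) = -7.75042e-07.

S_3 ≈ 108.529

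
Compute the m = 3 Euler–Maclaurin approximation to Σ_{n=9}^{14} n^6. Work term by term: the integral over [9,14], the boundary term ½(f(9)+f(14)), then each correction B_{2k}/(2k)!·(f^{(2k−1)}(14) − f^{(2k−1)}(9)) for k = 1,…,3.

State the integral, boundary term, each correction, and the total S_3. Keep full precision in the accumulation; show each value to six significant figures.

∫_9^14 x^6 dx evaluates to 1.43758e+07.
Boundary: ½(f(9) + f(14)) = ½(531441 + 7.52954e+06) = 4.03049e+06.
So far: 1.84063e+07.
Correction k=1: B_{2}/2! · (f^{(1)}(14) − f^{(1)}(9)) = 1/12 · (3.22694e+06 − 354294) = 239388.
Running total after k=1: 1.86457e+07.
Correction k=2: B_{4}/4! · (f^{(3)}(14) − f^{(3)}(9)) = −1/720 · (329280 − 87480.0) = -335.833.
Running total after k=2: 1.86453e+07.
Correction k=3: B_{6}/6! · (f^{(5)}(14) − f^{(5)}(9)) = 1/30240 · (10080.0 − 6480.00) = 0.119048.

S_3 ≈ 1.86453e+07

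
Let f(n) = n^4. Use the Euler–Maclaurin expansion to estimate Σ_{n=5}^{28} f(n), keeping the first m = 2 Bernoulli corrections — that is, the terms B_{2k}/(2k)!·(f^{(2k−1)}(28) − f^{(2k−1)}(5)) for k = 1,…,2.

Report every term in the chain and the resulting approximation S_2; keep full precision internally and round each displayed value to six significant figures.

∫_5^28 x^4 dx evaluates to 3.44145e+06.
Boundary: ½(f(5) + f(28)) = ½(625.000 + 614656) = 307640.
So far: 3.74909e+06.
Order-1 term: 1/12 · (87808.0 − 500.000) = 7275.67.
Running total after k=1: 3.75636e+06.
Order-2 term: −1/720 · (672.000 − 120.000) = -0.766667.

S_2 ≈ 3.75636e+06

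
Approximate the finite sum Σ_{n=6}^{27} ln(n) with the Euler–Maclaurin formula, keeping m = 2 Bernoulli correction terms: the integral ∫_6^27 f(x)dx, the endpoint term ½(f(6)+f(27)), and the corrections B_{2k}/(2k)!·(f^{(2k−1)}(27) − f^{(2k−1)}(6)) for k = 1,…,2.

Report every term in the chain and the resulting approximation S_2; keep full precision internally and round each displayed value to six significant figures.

∫_6^27 ln(x) dx evaluates to 57.2370.
½[f(6) + f(27)] = ½[1.79176 + 3.29584] = 2.54380.
So far: 59.7808.
k=1: B_{2}/(2)! × [f^{(1)}(27) − f^{(1)}(6)] = 1/12 × (0.0370370 − 0.166667) = -0.0108025.
Running total after k=1: 59.7700.
k=2: B_{4}/(4)! × [f^{(3)}(27) − f^{(3)}(6)] = −1/720 × (0.000101611 − 0.00925926) = 1.27190e-05.

S_2 ≈ 59.7700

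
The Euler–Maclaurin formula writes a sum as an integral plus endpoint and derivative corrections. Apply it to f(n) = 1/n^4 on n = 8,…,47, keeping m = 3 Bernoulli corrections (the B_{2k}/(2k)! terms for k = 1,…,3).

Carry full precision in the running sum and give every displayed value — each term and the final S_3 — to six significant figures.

S_3 ≈ 0.000780097

The integral term ∫_8^47 1/x^4 dx = 0.000647831.
Boundary: ½(f(8) + f(47)) = ½(0.000244141 + 2.04931e-07) = 0.000122173.
Running total after boundary: 0.000770004.
Correction k=1: B_{2}/2! · (f^{(1)}(47) − f^{(1)}(8)) = 1/12 · (-1.74410e-08 − (-0.000122070)) = 1.01711e-05.
After k=1: 0.000780175.
Correction k=2: B_{4}/4! · (f^{(3)}(47) − f^{(3)}(8)) = −1/720 · (-2.36862e-10 − (-5.72205e-05)) = -7.94725e-08.
After k=2: 0.000780095.
Correction k=3: B_{6}/6! · (f^{(5)}(47) − f^{(5)}(8)) = 1/30240 · (-6.00466e-12 − (-5.00679e-05)) = 1.65568e-09.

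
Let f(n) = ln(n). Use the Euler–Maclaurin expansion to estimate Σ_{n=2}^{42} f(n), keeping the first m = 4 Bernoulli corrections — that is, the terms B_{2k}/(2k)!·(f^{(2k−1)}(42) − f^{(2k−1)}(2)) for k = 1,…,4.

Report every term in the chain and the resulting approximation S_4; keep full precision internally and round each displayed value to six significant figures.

The integral term ∫_2^42 ln(x) dx = 115.596.
Endpoint term: (f(2) + f(42))/2 = (0.693147 + 3.73767)/2 = 2.21541.
Integral + boundary = 117.811.
Order-1 term: 1/12 · (0.0238095 − 0.500000) = -0.0396825.
Partial sum through k=1: 117.772.
Order-2 term: −1/720 · (2.69949e-05 − 0.250000) = 0.000347185.
Partial sum through k=2: 117.772.
Order-3 term: 1/30240 · (1.83639e-07 − 0.750000) = -2.48016e-05.
Partial sum through k=3: 117.772.
Order-4 term: −1/1209600 · (3.12311e-09 − 5.62500) = 4.65030e-06.

S_4 ≈ 117.772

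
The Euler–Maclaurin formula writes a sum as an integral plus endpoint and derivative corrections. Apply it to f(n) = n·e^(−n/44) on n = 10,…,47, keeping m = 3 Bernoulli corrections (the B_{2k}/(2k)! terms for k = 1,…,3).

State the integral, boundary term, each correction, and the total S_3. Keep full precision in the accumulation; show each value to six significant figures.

S_3 ≈ 529.068

∫_10^47 x·e^(−x/44) dx evaluates to 517.062.
Boundary: ½(f(10) + f(47)) = ½(7.96703 + 16.1507) = 12.0589.
So far: 529.121.
Order-1 term: 1/12 · (-0.0234295 − 0.615634) = -0.0532553.
Running total after k=1: 529.068.
Order-2 term: −1/720 · (0.000342890 − 0.00114103) = 1.10853e-06.
Running total after k=2: 529.068.
Order-3 term: 1/30240 · (3.60477e-07 − 1.01450e-06) = -2.16278e-11.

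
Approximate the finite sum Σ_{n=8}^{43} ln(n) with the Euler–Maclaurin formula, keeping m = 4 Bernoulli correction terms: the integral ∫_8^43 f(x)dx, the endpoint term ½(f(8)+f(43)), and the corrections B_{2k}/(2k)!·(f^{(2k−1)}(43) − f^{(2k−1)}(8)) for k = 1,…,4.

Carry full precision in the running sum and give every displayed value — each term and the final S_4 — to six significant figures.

The integral term ∫_8^43 ln(x) dx = 110.096.
Endpoint term: (f(8) + f(43))/2 = (2.07944 + 3.76120)/2 = 2.92032.
So far: 113.016.
k=1: B_{2}/(2)! × [f^{(1)}(43) − f^{(1)}(8)] = 1/12 × (0.0232558 − 0.125000) = -0.00847868.
Running total after k=1: 113.008.
k=2: B_{4}/(4)! × [f^{(3)}(43) − f^{(3)}(8)] = −1/720 × (2.51550e-05 − 0.00390625) = 5.39041e-06.
Running total after k=2: 113.008.
k=3: B_{6}/(6)! × [f^{(5)}(43) − f^{(5)}(8)] = 1/30240 × (1.63256e-07 − 0.000732422) = -2.42149e-08.
Running total after k=3: 113.008.
k=4: B_{8}/(8)! × [f^{(7)}(43) − f^{(7)}(8)] = −1/1209600 × (2.64883e-09 − 0.000343323) = 2.83829e-10.

S_4 ≈ 113.008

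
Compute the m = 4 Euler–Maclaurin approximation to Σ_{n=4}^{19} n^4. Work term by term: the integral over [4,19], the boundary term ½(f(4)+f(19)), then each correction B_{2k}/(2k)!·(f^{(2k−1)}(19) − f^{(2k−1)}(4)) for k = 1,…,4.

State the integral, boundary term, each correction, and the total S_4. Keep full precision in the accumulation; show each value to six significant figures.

S_4 ≈ 562568

∫_4^19 x^4 dx evaluates to 495015.
½[f(4) + f(19)] = ½[256.000 + 130321] = 65288.5.
Running total after boundary: 560304.
k=1: B_{2}/(2)! × [f^{(1)}(19) − f^{(1)}(4)] = 1/12 × (27436.0 − 256.000) = 2265.00.
Partial sum through k=1: 562568.
k=2: B_{4}/(4)! × [f^{(3)}(19) − f^{(3)}(4)] = −1/720 × (456.000 − 96.0000) = -0.500000.
Partial sum through k=2: 562568.
k=3: B_{6}/(6)! × [f^{(5)}(19) − f^{(5)}(4)] = 1/30240 × (0.00000 − 0.00000) = 0.00000.
Partial sum through k=3: 562568.
k=4: B_{8}/(8)! × [f^{(7)}(19) − f^{(7)}(4)] = −1/1209600 × (0.00000 − 0.00000) = 0.00000.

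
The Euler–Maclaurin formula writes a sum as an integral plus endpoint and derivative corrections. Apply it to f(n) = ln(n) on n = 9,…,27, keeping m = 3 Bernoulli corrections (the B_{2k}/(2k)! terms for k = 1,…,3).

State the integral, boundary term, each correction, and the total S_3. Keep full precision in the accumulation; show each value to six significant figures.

The integral term ∫_9^27 ln(x) dx = 51.2126.
Boundary: ½(f(9) + f(27)) = ½(2.19722 + 3.29584) = 2.74653.
Integral + boundary = 53.9591.
Correction k=1: B_{2}/2! · (f^{(1)}(27) − f^{(1)}(9)) = 1/12 · (0.0370370 − 0.111111) = -0.00617284.
After k=1: 53.9529.
Correction k=2: B_{4}/4! · (f^{(3)}(27) − f^{(3)}(9)) = −1/720 · (0.000101611 − 0.00274348) = 3.66927e-06.
After k=2: 53.9529.
Correction k=3: B_{6}/6! · (f^{(5)}(27) − f^{(5)}(9)) = 1/30240 · (1.67260e-06 − 0.000406442) = -1.33852e-08.

S_3 ≈ 53.9529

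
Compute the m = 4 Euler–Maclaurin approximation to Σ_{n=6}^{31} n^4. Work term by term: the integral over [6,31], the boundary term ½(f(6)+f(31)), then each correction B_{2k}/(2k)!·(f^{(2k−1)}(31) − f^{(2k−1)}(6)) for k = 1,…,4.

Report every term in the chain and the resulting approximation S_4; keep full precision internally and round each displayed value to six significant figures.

The integral term ∫_6^31 x^4 dx = 5.72428e+06.
Boundary: ½(f(6) + f(31)) = ½(1296.00 + 923521) = 462408.
Running total after boundary: 6.18668e+06.
k=1: B_{2}/(2)! × [f^{(1)}(31) − f^{(1)}(6)] = 1/12 × (119164 − 864.000) = 9858.33.
After k=1: 6.19654e+06.
k=2: B_{4}/(4)! × [f^{(3)}(31) − f^{(3)}(6)] = −1/720 × (744.000 − 144.000) = -0.833333.
After k=2: 6.19654e+06.
k=3: B_{6}/(6)! × [f^{(5)}(31) − f^{(5)}(6)] = 1/30240 × (0.00000 − 0.00000) = 0.00000.
After k=3: 6.19654e+06.
k=4: B_{8}/(8)! × [f^{(7)}(31) − f^{(7)}(6)] = −1/1209600 × (0.00000 − 0.00000) = 0.00000.

S_4 ≈ 6.19654e+06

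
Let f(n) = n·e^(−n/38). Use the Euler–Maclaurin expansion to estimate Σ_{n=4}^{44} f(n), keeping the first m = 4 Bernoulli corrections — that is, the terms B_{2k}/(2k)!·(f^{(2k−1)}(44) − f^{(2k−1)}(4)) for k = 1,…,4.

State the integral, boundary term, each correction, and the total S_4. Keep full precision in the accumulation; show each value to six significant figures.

The integral term ∫_4^44 x·e^(−x/38) dx = 457.658.
Boundary: ½(f(4) + f(44)) = ½(3.60035 + 13.8225) = 8.71141.
Running total after boundary: 466.370.
Order-1 term: 1/12 · (-0.0496021 − 0.805342) = -0.0712453.
Running total after k=1: 466.298.
Order-2 term: −1/720 · (0.000400756 − 0.00180437) = 1.94947e-06.
Running total after k=2: 466.298.
Order-3 term: 1/30240 · (5.78852e-07 − 2.11290e-06) = -5.07292e-11.
Running total after k=3: 466.298.
Order-4 term: −1/1209600 · (6.09538e-10 − 2.06111e-09) = 1.20004e-15.

S_4 ≈ 466.298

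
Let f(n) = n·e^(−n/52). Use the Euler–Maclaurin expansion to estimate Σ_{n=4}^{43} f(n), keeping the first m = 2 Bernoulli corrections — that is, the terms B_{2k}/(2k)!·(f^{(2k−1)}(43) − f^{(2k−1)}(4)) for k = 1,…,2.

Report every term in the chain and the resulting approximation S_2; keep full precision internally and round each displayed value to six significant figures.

Integral: ∫_4^43 x·e^(−x/52) dx = 535.677.
½[f(4) + f(43)] = ½[3.70384 + 18.8079] = 11.2559.
Running total after boundary: 546.933.
k=1: B_{2}/(2)! × [f^{(1)}(43) − f^{(1)}(4)] = 1/12 × (0.0757026 − 0.854733) = -0.0649192.
After k=1: 546.868.
k=2: B_{4}/(4)! × [f^{(3)}(43) − f^{(3)}(4)] = −1/720 × (0.000351512 − 0.00100098) = 9.02042e-07.

S_2 ≈ 546.868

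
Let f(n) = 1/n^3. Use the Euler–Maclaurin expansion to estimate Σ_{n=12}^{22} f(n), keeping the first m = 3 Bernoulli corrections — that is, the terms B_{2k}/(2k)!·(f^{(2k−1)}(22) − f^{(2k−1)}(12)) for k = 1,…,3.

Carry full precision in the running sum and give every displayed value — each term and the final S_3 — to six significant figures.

The integral term ∫_12^22 1/x^3 dx = 0.00243916.
Endpoint term: (f(12) + f(22))/2 = (0.000578704 + 9.39144e-05)/2 = 0.000336309.
Running total after boundary: 0.00277547.
Order-1 term: 1/12 · (-1.28065e-05 − (-0.000144676)) = 1.09891e-05.
Partial sum through k=1: 0.00278646.
Order-2 term: −1/720 · (-5.29194e-07 − (-2.00939e-05)) = -2.71732e-08.
Partial sum through k=2: 0.00278644.
Order-3 term: 1/30240 · (-4.59218e-08 − (-5.86071e-06)) = 1.92288e-10.

S_3 ≈ 0.00278644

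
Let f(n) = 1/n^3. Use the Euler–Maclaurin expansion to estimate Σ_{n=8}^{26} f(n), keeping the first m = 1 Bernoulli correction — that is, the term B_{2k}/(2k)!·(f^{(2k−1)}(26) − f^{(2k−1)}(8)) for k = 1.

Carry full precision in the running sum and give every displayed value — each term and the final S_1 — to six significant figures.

S_1 ≈ 0.00813835

Integral: ∫_8^26 1/x^3 dx = 0.00707286.
½[f(8) + f(26)] = ½[0.00195312 + 5.68958e-05] = 0.00100501.
Integral + boundary = 0.00807787.
k=1: B_{2}/(2)! × [f^{(1)}(26) − f^{(1)}(8)] = 1/12 × (-6.56490e-06 − (-0.000732422)) = 6.04881e-05.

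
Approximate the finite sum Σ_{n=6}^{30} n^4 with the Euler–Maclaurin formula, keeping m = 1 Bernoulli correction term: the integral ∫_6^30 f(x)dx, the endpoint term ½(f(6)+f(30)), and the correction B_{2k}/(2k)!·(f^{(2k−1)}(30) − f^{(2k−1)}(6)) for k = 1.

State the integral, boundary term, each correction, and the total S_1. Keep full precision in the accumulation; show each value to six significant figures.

The integral term ∫_6^30 x^4 dx = 4.85844e+06.
½[f(6) + f(30)] = ½[1296.00 + 810000] = 405648.
Integral + boundary = 5.26409e+06.
k=1: B_{2}/(2)! × [f^{(1)}(30) − f^{(1)}(6)] = 1/12 × (108000 − 864.000) = 8928.00.

S_1 ≈ 5.27302e+06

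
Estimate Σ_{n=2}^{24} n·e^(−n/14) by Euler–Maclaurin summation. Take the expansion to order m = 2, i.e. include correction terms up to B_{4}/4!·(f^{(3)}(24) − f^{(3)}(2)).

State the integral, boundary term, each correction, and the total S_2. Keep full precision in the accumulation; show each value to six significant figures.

∫_2^24 x·e^(−x/14) dx evaluates to 98.3715.
Endpoint term: (f(2) + f(24))/2 = (1.73376 + 4.32222)/2 = 3.02799.
Integral + boundary = 101.400.
Correction k=1: B_{2}/2! · (f^{(1)}(24) − f^{(1)}(2)) = 1/12 · (-0.128637 − 0.743038) = -0.0726396.
Partial sum through k=1: 101.327.
Correction k=2: B_{4}/4! · (f^{(3)}(24) − f^{(3)}(2)) = −1/720 · (0.00118136 − 0.0126367) = 1.59102e-05.

S_2 ≈ 101.327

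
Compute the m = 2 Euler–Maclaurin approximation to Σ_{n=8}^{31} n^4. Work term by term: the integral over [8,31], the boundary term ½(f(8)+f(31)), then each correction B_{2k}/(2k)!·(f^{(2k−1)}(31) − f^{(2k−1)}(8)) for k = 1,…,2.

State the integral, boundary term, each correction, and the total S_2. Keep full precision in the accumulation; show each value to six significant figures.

S_2 ≈ 6.19284e+06

Integral: ∫_8^31 x^4 dx = 5.71928e+06.
Boundary: ½(f(8) + f(31)) = ½(4096.00 + 923521) = 463808.
Running total after boundary: 6.18309e+06.
Correction k=1: B_{2}/2! · (f^{(1)}(31) − f^{(1)}(8)) = 1/12 · (119164 − 2048.00) = 9759.67.
Running total after k=1: 6.19284e+06.
Correction k=2: B_{4}/4! · (f^{(3)}(31) − f^{(3)}(8)) = −1/720 · (744.000 − 192.000) = -0.766667.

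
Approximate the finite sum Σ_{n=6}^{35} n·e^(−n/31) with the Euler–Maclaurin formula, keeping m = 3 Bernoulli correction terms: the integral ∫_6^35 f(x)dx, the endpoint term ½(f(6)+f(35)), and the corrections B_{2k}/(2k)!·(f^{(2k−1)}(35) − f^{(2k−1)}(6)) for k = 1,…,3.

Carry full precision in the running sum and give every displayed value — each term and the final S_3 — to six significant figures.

∫_6^35 x·e^(−x/31) dx evaluates to 283.596.
½[f(6) + f(35)] = ½[4.94418 + 11.3171] = 8.13065.
Integral + boundary = 291.727.
Correction k=1: B_{2}/2! · (f^{(1)}(35) − f^{(1)}(6)) = 1/12 · (-0.0417221 − 0.664540) = -0.0588552.
Running total after k=1: 291.668.
Correction k=2: B_{4}/4! · (f^{(3)}(35) − f^{(3)}(6)) = −1/720 · (0.000629521 − 0.00240645) = 2.46796e-06.
Running total after k=2: 291.668.
Correction k=3: B_{6}/6! · (f^{(5)}(35) − f^{(5)}(6)) = 1/30240 · (1.35532e-06 − 4.28865e-06) = -9.70019e-11.

S_3 ≈ 291.668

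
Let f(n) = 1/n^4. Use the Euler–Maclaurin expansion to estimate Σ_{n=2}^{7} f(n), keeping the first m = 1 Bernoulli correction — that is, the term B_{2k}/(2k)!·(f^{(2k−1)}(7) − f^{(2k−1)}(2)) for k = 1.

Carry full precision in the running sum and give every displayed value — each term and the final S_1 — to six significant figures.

The integral term ∫_2^7 1/x^4 dx = 0.0406948.
Boundary: ½(f(2) + f(7)) = ½(0.0625000 + 0.000416493) = 0.0314582.
Integral + boundary = 0.0721531.
Correction k=1: B_{2}/2! · (f^{(1)}(7) − f^{(1)}(2)) = 1/12 · (-0.000237996 − (-0.125000)) = 0.0103968.

S_1 ≈ 0.0825499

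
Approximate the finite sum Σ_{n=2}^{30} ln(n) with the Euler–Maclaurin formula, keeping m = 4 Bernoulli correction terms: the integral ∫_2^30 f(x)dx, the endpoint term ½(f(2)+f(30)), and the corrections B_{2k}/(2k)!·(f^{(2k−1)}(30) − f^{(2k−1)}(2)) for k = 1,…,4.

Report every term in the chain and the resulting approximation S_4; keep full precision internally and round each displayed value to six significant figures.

S_4 ≈ 74.6582

Integral: ∫_2^30 ln(x) dx = 72.6496.
½[f(2) + f(30)] = ½[0.693147 + 3.40120] = 2.04717.
Running total after boundary: 74.6968.
Order-1 term: 1/12 · (0.0333333 − 0.500000) = -0.0388889.
After k=1: 74.6579.
Order-2 term: −1/720 · (7.40741e-05 − 0.250000) = 0.000347119.
After k=2: 74.6583.
Order-3 term: 1/30240 · (9.87654e-07 − 0.750000) = -2.48016e-05.
After k=3: 74.6582.
Order-4 term: −1/1209600 · (3.29218e-08 − 5.62500) = 4.65030e-06.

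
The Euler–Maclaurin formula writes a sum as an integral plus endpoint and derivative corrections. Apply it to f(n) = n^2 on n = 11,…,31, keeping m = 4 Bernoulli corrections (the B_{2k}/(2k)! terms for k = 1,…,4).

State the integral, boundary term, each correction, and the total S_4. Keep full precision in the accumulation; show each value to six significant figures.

S_4 ≈ 10031.0

∫_11^31 x^2 dx evaluates to 9486.67.
Endpoint term: (f(11) + f(31))/2 = (121.000 + 961.000)/2 = 541.000.
So far: 10027.7.
k=1: B_{2}/(2)! × [f^{(1)}(31) − f^{(1)}(11)] = 1/12 × (62.0000 − 22.0000) = 3.33333.
After k=1: 10031.0.
k=2: B_{4}/(4)! × [f^{(3)}(31) − f^{(3)}(11)] = −1/720 × (0.00000 − 0.00000) = 0.00000.
After k=2: 10031.0.
k=3: B_{6}/(6)! × [f^{(5)}(31) − f^{(5)}(11)] = 1/30240 × (0.00000 − 0.00000) = 0.00000.
After k=3: 10031.0.
k=4: B_{8}/(8)! × [f^{(7)}(31) − f^{(7)}(11)] = −1/1209600 × (0.00000 − 0.00000) = 0.00000.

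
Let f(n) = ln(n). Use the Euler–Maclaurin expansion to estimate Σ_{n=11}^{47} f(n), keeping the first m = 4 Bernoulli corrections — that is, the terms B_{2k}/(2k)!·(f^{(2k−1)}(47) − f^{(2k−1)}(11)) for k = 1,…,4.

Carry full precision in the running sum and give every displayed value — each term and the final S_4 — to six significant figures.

S_4 ≈ 121.698

∫_11^47 ln(x) dx evaluates to 118.580.
Endpoint term: (f(11) + f(47))/2 = (2.39790 + 3.85015)/2 = 3.12402.
Integral + boundary = 121.704.
Correction k=1: B_{2}/2! · (f^{(1)}(47) − f^{(1)}(11)) = 1/12 · (0.0212766 − 0.0909091) = -0.00580271.
Running total after k=1: 121.698.
Correction k=2: B_{4}/4! · (f^{(3)}(47) − f^{(3)}(11)) = −1/720 · (1.92636e-05 − 0.00150263) = 2.06023e-06.
Running total after k=2: 121.698.
Correction k=3: B_{6}/6! · (f^{(5)}(47) − f^{(5)}(11)) = 1/30240 · (1.04646e-07 − 0.000149021) = -4.92449e-09.
Running total after k=3: 121.698.
Correction k=4: B_{8}/8! · (f^{(7)}(47) − f^{(7)}(11)) = −1/1209600 · (1.42117e-09 − 3.69474e-05) = 3.05440e-11.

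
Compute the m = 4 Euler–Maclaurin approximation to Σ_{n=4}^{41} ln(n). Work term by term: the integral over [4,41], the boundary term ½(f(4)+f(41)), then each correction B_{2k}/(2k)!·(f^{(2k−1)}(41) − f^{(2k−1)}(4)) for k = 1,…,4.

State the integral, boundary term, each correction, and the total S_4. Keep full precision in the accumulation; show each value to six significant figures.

∫_4^41 ln(x) dx evaluates to 109.711.
Boundary: ½(f(4) + f(41)) = ½(1.38629 + 3.71357) = 2.54993.
So far: 112.261.
k=1: B_{2}/(2)! × [f^{(1)}(41) − f^{(1)}(4)] = 1/12 × (0.0243902 − 0.250000) = -0.0188008.
After k=1: 112.242.
k=2: B_{4}/(4)! × [f^{(3)}(41) − f^{(3)}(4)] = −1/720 × (2.90187e-05 − 0.0312500) = 4.33625e-05.
After k=2: 112.242.
k=3: B_{6}/(6)! × [f^{(5)}(41) − f^{(5)}(4)] = 1/30240 × (2.07153e-07 − 0.0234375) = -7.75043e-07.
After k=3: 112.242.
k=4: B_{8}/(8)! × [f^{(7)}(41) − f^{(7)}(4)] = −1/1209600 × (3.69697e-09 − 0.0439453) = 3.63304e-08.

S_4 ≈ 112.242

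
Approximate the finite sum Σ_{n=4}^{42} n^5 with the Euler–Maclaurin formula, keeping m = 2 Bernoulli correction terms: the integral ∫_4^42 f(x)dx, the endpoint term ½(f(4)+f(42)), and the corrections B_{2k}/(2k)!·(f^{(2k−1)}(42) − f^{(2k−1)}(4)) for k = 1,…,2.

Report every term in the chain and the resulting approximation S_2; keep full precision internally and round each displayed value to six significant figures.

S_2 ≈ 9.81480e+08

∫_4^42 x^5 dx evaluates to 9.14838e+08.
½[f(4) + f(42)] = ½[1024.00 + 1.30691e+08] = 6.53461e+07.
Integral + boundary = 9.80184e+08.
k=1: B_{2}/(2)! × [f^{(1)}(42) − f^{(1)}(4)] = 1/12 × (1.55585e+07 − 1280.00) = 1.29643e+06.
After k=1: 9.81481e+08.
k=2: B_{4}/(4)! × [f^{(3)}(42) − f^{(3)}(4)] = −1/720 × (105840 − 960.000) = -145.667.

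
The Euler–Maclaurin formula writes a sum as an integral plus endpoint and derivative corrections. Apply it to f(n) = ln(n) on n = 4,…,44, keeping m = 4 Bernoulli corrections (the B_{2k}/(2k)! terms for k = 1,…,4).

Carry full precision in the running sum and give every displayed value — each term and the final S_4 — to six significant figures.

Integral: ∫_4^44 ln(x) dx = 120.959.
Boundary: ½(f(4) + f(44)) = ½(1.38629 + 3.78419) = 2.58524.
Integral + boundary = 123.544.
k=1: B_{2}/(2)! × [f^{(1)}(44) − f^{(1)}(4)] = 1/12 × (0.0227273 − 0.250000) = -0.0189394.
After k=1: 123.525.
k=2: B_{4}/(4)! × [f^{(3)}(44) − f^{(3)}(4)] = −1/720 × (2.34786e-05 − 0.0312500) = 4.33702e-05.
After k=2: 123.526.
k=3: B_{6}/(6)! × [f^{(5)}(44) − f^{(5)}(4)] = 1/30240 × (1.45528e-07 − 0.0234375) = -7.75045e-07.
After k=3: 123.526.
k=4: B_{8}/(8)! × [f^{(7)}(44) − f^{(7)}(4)] = −1/1209600 × (2.25509e-09 − 0.0439453) = 3.63304e-08.

S_4 ≈ 123.526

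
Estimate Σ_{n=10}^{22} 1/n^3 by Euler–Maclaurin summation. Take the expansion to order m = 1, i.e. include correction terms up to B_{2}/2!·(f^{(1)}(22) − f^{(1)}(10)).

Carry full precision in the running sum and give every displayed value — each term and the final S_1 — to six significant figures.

S_1 ≈ 0.00453783

The integral term ∫_10^22 1/x^3 dx = 0.00396694.
½[f(10) + f(22)] = ½[0.00100000 + 9.39144e-05] = 0.000546957.
So far: 0.00451390.
Order-1 term: 1/12 · (-1.28065e-05 − (-0.000300000)) = 2.39328e-05.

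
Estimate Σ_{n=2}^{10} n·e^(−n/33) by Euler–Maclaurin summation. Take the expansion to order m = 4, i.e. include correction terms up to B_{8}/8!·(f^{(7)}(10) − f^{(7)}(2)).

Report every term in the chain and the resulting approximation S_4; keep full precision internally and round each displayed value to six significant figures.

Integral: ∫_2^10 x·e^(−x/33) dx = 39.0386.
Endpoint term: (f(2) + f(10))/2 = (1.88239 + 7.38577)/2 = 4.63408.
Integral + boundary = 43.6727.
Correction k=1: B_{2}/2! · (f^{(1)}(10) − f^{(1)}(2)) = 1/12 · (0.514766 − 0.884152) = -0.0307822.
Partial sum through k=1: 43.6419.
Correction k=2: B_{4}/4! · (f^{(3)}(10) − f^{(3)}(2)) = −1/720 · (0.00182913 − 0.00254044) = 9.87936e-07.
Partial sum through k=2: 43.6419.
Correction k=3: B_{6}/6! · (f^{(5)}(10) − f^{(5)}(2)) = 1/30240 · (2.92521e-06 − 3.92010e-06) = -3.28996e-11.
Partial sum through k=3: 43.6419.
Correction k=4: B_{8}/8! · (f^{(7)}(10) − f^{(7)}(2)) = −1/1209600 · (3.82993e-09 − 5.05728e-09) = 1.01468e-15.

S_4 ≈ 43.6419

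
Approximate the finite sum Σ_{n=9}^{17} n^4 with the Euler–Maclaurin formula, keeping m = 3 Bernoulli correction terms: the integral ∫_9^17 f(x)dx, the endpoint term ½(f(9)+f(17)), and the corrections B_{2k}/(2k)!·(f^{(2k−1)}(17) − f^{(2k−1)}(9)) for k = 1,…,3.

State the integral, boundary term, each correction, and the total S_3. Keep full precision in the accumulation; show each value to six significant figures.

∫_9^17 x^4 dx evaluates to 272162.
Boundary: ½(f(9) + f(17)) = ½(6561.00 + 83521.0) = 45041.0.
So far: 317203.
Order-1 term: 1/12 · (19652.0 − 2916.00) = 1394.67.
Partial sum through k=1: 318597.
Order-2 term: −1/720 · (408.000 − 216.000) = -0.266667.
Partial sum through k=2: 318597.
Order-3 term: 1/30240 · (0.00000 − 0.00000) = 0.00000.

S_3 ≈ 318597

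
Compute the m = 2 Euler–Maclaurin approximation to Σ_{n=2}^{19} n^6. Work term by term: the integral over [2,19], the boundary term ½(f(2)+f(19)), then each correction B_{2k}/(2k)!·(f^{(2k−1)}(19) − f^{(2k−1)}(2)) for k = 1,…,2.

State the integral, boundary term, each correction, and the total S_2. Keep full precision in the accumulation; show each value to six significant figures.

The integral term ∫_2^19 x^6 dx = 1.27696e+08.
½[f(2) + f(19)] = ½[64.0000 + 4.70459e+07] = 2.35230e+07.
Integral + boundary = 1.51219e+08.
Correction k=1: B_{2}/2! · (f^{(1)}(19) − f^{(1)}(2)) = 1/12 · (1.48566e+07 − 192.000) = 1.23803e+06.
Running total after k=1: 1.52457e+08.
Correction k=2: B_{4}/4! · (f^{(3)}(19) − f^{(3)}(2)) = −1/720 · (823080 − 960.000) = -1141.83.

S_2 ≈ 1.52456e+08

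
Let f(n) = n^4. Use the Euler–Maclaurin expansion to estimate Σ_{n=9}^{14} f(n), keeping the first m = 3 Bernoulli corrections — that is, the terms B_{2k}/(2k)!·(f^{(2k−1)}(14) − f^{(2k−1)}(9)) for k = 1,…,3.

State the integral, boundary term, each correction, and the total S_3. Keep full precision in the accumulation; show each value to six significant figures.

Integral: ∫_9^14 x^4 dx = 95755.0.
½[f(9) + f(14)] = ½[6561.00 + 38416.0] = 22488.5.
Running total after boundary: 118244.
Order-1 term: 1/12 · (10976.0 − 2916.00) = 671.667.
After k=1: 118915.
Order-2 term: −1/720 · (336.000 − 216.000) = -0.166667.
After k=2: 118915.
Order-3 term: 1/30240 · (0.00000 − 0.00000) = 0.00000.

S_3 ≈ 118915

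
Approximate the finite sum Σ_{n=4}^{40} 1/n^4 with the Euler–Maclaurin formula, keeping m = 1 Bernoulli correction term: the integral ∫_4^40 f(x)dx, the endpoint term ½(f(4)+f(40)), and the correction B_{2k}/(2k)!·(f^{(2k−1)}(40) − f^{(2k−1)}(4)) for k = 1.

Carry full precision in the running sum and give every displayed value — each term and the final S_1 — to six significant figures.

∫_4^40 1/x^4 dx evaluates to 0.00520313.
½[f(4) + f(40)] = ½[0.00390625 + 3.90625e-07] = 0.00195332.
Running total after boundary: 0.00715645.
k=1: B_{2}/(2)! × [f^{(1)}(40) − f^{(1)}(4)] = 1/12 × (-3.90625e-08 − (-0.00390625)) = 0.000325518.

S_1 ≈ 0.00748196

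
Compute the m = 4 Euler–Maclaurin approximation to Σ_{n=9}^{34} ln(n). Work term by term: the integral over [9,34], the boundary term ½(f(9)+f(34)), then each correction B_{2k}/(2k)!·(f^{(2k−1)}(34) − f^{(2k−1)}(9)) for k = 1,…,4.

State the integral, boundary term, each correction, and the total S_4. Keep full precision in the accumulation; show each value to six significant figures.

The integral term ∫_9^34 ln(x) dx = 75.1212.
Endpoint term: (f(9) + f(34))/2 = (2.19722 + 3.52636)/2 = 2.86179.
Running total after boundary: 77.9830.
Order-1 term: 1/12 · (0.0294118 − 0.111111) = -0.00680828.
Running total after k=1: 77.9762.
Order-2 term: −1/720 · (5.08854e-05 − 0.00274348) = 3.73972e-06.
Running total after k=2: 77.9762.
Order-3 term: 1/30240 · (5.28222e-07 − 0.000406442) = -1.34231e-08.
Running total after k=3: 77.9762.
Order-4 term: −1/1209600 · (1.37082e-08 − 0.000150534) = 1.24438e-10.

S_4 ≈ 77.9762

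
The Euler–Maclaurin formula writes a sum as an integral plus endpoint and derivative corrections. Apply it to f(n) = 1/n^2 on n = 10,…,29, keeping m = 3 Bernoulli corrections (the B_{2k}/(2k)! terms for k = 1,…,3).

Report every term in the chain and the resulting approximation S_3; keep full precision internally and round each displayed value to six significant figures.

S_3 ≈ 0.0712713

∫_10^29 1/x^2 dx evaluates to 0.0655172.
Boundary: ½(f(10) + f(29)) = ½(0.0100000 + 0.00118906) = 0.00559453.
Running total after boundary: 0.0711118.
Correction k=1: B_{2}/2! · (f^{(1)}(29) − f^{(1)}(10)) = 1/12 · (-8.20042e-05 − (-0.00200000)) = 0.000159833.
After k=1: 0.0712716.
Correction k=2: B_{4}/4! · (f^{(3)}(29) − f^{(3)}(10)) = −1/720 · (-1.17010e-06 − (-0.000240000)) = -3.31708e-07.
After k=2: 0.0712713.
Correction k=3: B_{6}/6! · (f^{(5)}(29) − f^{(5)}(10)) = 1/30240 · (-4.17394e-08 − (-7.20000e-05)) = 2.37957e-09.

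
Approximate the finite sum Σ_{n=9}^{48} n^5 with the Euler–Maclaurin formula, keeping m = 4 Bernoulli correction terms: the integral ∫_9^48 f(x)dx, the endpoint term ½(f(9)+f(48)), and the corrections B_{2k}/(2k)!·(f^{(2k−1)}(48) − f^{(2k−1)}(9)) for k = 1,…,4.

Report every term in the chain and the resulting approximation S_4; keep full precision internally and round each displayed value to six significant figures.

S_4 ≈ 2.16798e+09

Integral: ∫_9^48 x^5 dx = 2.03834e+09.
Boundary: ½(f(9) + f(48)) = ½(59049.0 + 2.54804e+08) = 1.27432e+08.
Running total after boundary: 2.16577e+09.
Correction k=1: B_{2}/2! · (f^{(1)}(48) − f^{(1)}(9)) = 1/12 · (2.65421e+07 − 32805.0) = 2.20911e+06.
After k=1: 2.16798e+09.
Correction k=2: B_{4}/4! · (f^{(3)}(48) − f^{(3)}(9)) = −1/720 · (138240 − 4860.00) = -185.250.
After k=2: 2.16798e+09.
Correction k=3: B_{6}/6! · (f^{(5)}(48) − f^{(5)}(9)) = 1/30240 · (120.000 − 120.000) = 0.00000.
After k=3: 2.16798e+09.
Correction k=4: B_{8}/8! · (f^{(7)}(48) − f^{(7)}(9)) = −1/1209600 · (0.00000 − 0.00000) = 0.00000.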